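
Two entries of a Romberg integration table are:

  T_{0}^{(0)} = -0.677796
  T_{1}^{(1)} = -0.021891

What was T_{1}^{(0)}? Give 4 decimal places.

-0.1859

From T_{1}^{(1)} = (4·T_{1}^{(0)} − T_{0}^{(0)})/3, solve for T_{1}^{(0)}:
4·T_{1}^{(0)} = 3·(-0.021891) + (-0.677796) = -0.743469
T_{1}^{(0)} = -0.185867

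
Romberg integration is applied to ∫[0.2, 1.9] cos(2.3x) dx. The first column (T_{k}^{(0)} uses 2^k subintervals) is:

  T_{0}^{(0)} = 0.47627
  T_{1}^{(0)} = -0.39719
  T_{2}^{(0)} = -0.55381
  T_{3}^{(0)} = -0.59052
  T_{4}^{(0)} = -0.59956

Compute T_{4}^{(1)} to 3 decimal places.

-0.603

Richardson extrapolation on the trapezoidal column (denominator 4−1=3):
T_{4}^{(1)} = (4·(-0.59956) − (-0.59052)) / 3 = -0.60257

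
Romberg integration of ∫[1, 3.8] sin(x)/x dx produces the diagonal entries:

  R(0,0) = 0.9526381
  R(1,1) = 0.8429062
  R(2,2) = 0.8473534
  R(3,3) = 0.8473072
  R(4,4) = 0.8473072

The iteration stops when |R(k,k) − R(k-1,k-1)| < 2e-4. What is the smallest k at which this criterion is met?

|R(1,1) − R(0,0)| = 0.1097319 ≥ 2e-4
|R(2,2) − R(1,1)| = 0.0044472 ≥ 2e-4
|R(3,3) − R(2,2)| = 0.0000462 < 2e-4

k = 3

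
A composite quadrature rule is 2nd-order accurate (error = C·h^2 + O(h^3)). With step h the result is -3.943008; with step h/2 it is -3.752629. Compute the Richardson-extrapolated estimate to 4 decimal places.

-3.6892

The leading error scales as h^2; refining by a factor of 2 reduces it by 2^2 = 4.
Extrapolated value = (4·A(h/2) − A(h)) / (4 − 1)
= (4·(-3.752629) − (-3.943008)) / 3
= -11.067508 / 3 = -3.689169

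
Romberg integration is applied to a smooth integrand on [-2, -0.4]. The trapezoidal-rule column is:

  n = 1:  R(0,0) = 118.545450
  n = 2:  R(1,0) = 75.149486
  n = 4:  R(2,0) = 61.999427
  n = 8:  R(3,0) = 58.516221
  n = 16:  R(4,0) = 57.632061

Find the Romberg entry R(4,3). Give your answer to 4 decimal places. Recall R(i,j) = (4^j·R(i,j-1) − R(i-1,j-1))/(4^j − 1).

57.3361

Richardson extrapolation on the trapezoidal column (denominator 4−1=3):
R(2,1) = 61.999427 + (61.999427 − 75.149486)/3 = 57.616074
R(3,1) = 58.516221 + (58.516221 − 61.999427)/3 = 57.355152
R(4,1) = 57.632061 + (57.632061 − 58.516221)/3 = 57.337341
R(3,2) = (16·57.355152 − 57.616074) / 15 = 57.337757
R(4,2) = (16·57.337341 − 57.355152) / 15 = 57.336154
R(4,3) = 57.336154 + (57.336154 − 57.337757)/63 = 57.336129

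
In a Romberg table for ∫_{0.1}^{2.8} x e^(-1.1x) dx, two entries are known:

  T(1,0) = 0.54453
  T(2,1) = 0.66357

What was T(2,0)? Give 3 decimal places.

From T(2,1) = (4·T(2,0) − T(1,0))/3, solve for T(2,0):
4·T(2,0) = 3·0.66357 + 0.54453 = 2.53524
T(2,0) = 0.63381

0.634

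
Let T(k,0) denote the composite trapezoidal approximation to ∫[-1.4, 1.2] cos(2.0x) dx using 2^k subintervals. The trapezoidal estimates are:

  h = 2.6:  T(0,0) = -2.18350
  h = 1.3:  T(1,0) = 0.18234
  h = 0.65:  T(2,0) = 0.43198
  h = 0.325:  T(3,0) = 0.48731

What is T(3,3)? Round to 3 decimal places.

0.505

T(1,1) = 0.18234 + (0.18234 − (-2.18350))/3 = 0.97095
T(2,1) = (4·0.43198 − 0.18234) / 3 = 0.51519
T(3,1) = (4·0.48731 − 0.43198) / 3 = 0.50575
T(2,2) = (16·0.51519 − 0.97095) / 15 = 0.48481
T(3,2) = 0.50575 + (0.50575 − 0.51519)/15 = 0.50512
T(3,3) = 0.50512 + (0.50512 − 0.48481)/63 = 0.50544
(Column j=1 coincides with Simpson's rule on the same nodes.)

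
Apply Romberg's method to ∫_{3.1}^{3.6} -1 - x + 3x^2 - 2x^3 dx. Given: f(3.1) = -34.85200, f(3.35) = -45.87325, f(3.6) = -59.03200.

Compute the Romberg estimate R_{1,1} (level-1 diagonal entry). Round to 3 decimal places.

R_{0,0} (trapezoid, 1 panel, h=0.5000): -23.47100
R_{1,0} (trapezoid, 2 panels, h=0.2500): -23.20381
R_{1,1} = -23.20381 + (-23.20381 − (-23.47100))/3 = -23.11475

-23.115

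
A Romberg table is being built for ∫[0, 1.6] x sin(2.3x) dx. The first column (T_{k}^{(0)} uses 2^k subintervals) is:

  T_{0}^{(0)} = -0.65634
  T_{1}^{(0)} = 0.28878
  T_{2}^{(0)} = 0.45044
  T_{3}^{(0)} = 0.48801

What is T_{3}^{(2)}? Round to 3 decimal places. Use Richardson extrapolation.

T_{2}^{(1)} = (4·0.45044 − 0.28878) / 3 = 0.50433
T_{3}^{(1)} = 0.48801 + (0.48801 − 0.45044)/3 = 0.50053
T_{3}^{(2)} = (16·0.50053 − 0.50433) / 15 = 0.50028
(Column j=1 coincides with Simpson's rule on the same nodes.)

0.500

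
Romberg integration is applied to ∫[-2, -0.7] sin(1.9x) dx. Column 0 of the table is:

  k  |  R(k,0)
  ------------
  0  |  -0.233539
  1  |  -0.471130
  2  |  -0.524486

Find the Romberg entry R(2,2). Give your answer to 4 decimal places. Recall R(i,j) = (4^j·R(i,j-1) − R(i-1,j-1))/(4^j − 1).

-0.5417

R(1,1) = -0.471130 + (-0.471130 − (-0.233539))/3 = -0.550327
R(2,1) = -0.524486 + (-0.524486 − (-0.471130))/3 = -0.542271
R(2,2) = (16·(-0.542271) − (-0.550327)) / 15 = -0.541734
(Column j=1 coincides with Simpson's rule on the same nodes.)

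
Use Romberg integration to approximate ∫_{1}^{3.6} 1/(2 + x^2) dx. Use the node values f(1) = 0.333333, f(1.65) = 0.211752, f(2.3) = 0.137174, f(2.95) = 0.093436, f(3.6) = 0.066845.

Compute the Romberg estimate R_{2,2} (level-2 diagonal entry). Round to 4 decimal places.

0.4106

R_{0,0} (trapezoid, 1 panel, h=2.6000): 0.520231
R_{1,0} (trapezoid, 2 panels, h=1.3000): 0.438442
R_{2,0} (trapezoid, 4 panels, h=0.6500): 0.417593
R_{1,1} = 0.438442 + (0.438442 − 0.520231)/3 = 0.411179
R_{2,1} = 0.417593 + (0.417593 − 0.438442)/3 = 0.410643
R_{2,2} = 0.410643 + (0.410643 − 0.411179)/15 = 0.410607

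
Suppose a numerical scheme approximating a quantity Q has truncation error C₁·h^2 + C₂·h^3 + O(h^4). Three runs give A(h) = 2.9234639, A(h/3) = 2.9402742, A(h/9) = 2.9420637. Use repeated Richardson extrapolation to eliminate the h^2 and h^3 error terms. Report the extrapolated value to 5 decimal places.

2.94228

First eliminate the h^2 term (factor 3^2 = 9):
  B₁ = (9·2.9402742 − 2.9234639)/8 = 2.9423755
  B₂ = (9·2.9420637 − 2.9402742)/8 = 2.9422874
Then eliminate the h^3 term (factor 3^3 = 27):
  (27·2.9422874 − 2.9423755)/26 = 2.9422840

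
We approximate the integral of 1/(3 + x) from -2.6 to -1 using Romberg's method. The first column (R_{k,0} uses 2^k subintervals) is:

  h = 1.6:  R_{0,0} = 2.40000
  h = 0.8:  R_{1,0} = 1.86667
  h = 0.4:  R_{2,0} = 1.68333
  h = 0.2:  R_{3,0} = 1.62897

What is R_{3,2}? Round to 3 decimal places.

1.610

R_{2,1} = 1.68333 + (1.68333 − 1.86667)/3 = 1.62222
R_{3,1} = 1.62897 + (1.62897 − 1.68333)/3 = 1.61085
R_{3,2} = (16·1.61085 − 1.62222) / 15 = 1.61009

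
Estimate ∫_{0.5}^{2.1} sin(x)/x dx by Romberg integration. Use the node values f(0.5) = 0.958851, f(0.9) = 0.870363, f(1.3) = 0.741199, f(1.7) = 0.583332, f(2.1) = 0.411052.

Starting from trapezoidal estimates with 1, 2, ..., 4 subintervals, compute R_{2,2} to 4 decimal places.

R_{0,0} (trapezoid, 1 panel, h=1.6000): 1.095922
R_{1,0} (trapezoid, 2 panels, h=0.8000): 1.140920
R_{2,0} (trapezoid, 4 panels, h=0.4000): 1.151938
R_{1,1} = 1.140920 + (1.140920 − 1.095922)/3 = 1.155919
R_{2,1} = 1.151938 + (1.151938 − 1.140920)/3 = 1.155611
R_{2,2} = 1.155611 + (1.155611 − 1.155919)/15 = 1.155590

1.1556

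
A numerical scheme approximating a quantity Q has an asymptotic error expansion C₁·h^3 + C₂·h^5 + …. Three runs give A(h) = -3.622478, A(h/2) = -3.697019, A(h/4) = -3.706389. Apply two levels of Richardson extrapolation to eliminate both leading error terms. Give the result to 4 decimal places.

First eliminate the h^3 term (factor 2^3 = 8):
  B₁ = (8·(-3.697019) − (-3.622478))/7 = -3.707668
  B₂ = (8·(-3.706389) − (-3.697019))/7 = -3.707728
Then eliminate the h^5 term (factor 2^5 = 32):
  (32·(-3.707728) − (-3.707668))/31 = -3.707730

-3.7077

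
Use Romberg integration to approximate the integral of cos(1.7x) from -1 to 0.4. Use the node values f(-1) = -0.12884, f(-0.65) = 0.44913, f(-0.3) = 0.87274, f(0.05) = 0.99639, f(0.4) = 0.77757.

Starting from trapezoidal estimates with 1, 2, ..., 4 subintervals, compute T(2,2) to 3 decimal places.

0.953

T(0,0) (trapezoid, 1 panel, h=1.4000): 0.45411
T(1,0) (trapezoid, 2 panels, h=0.7000): 0.83797
T(2,0) (trapezoid, 4 panels, h=0.3500): 0.92492
T(1,1) = 0.83797 + (0.83797 − 0.45411)/3 = 0.96592
T(2,1) = 0.92492 + (0.92492 − 0.83797)/3 = 0.95390
T(2,2) = 0.95390 + (0.95390 − 0.96592)/15 = 0.95310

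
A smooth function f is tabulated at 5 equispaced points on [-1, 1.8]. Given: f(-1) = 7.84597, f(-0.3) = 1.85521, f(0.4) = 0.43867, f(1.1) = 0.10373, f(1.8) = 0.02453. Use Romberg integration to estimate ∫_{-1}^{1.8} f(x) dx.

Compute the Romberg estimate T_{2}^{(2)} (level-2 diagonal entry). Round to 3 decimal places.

3.828

T_{0}^{(0)} (trapezoid, 1 panel, h=2.8000): 11.01870
T_{1}^{(0)} (trapezoid, 2 panels, h=1.4000): 6.12349
T_{2}^{(0)} (trapezoid, 4 panels, h=0.7000): 4.43300
T_{1}^{(1)} = 6.12349 + (6.12349 − 11.01870)/3 = 4.49175
T_{2}^{(1)} = 4.43300 + (4.43300 − 6.12349)/3 = 3.86950
T_{2}^{(2)} = 3.86950 + (3.86950 − 4.49175)/15 = 3.82802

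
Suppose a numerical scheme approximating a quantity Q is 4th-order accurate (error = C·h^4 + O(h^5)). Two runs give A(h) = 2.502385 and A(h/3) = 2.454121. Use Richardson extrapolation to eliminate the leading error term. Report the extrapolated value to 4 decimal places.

2.4535

The leading error scales as h^4; refining by a factor of 3 reduces it by 3^4 = 81.
Extrapolated value = (81·A(h/3) − A(h)) / (81 − 1)
= (81·2.454121 − 2.502385) / 80
= 196.281416 / 80 = 2.453518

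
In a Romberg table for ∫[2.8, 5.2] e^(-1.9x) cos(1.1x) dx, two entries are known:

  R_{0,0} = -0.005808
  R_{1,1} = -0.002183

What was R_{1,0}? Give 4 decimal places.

-0.0031

From R_{1,1} = (4·R_{1,0} − R_{0,0})/3, solve for R_{1,0}:
4·R_{1,0} = 3·(-0.002183) + (-0.005808) = -0.012357
R_{1,0} = -0.003089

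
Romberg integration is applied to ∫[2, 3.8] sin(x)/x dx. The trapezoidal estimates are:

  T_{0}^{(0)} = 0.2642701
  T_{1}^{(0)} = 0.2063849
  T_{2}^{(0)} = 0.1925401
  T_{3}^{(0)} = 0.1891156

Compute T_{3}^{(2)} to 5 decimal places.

0.18798

Richardson extrapolation on the trapezoidal column (denominator 4−1=3):
T_{2}^{(1)} = (4·0.1925401 − 0.2063849) / 3 = 0.1879252
T_{3}^{(1)} = (4·0.1891156 − 0.1925401) / 3 = 0.1879741
T_{3}^{(2)} = 0.1879741 + (0.1879741 − 0.1879252)/15 = 0.1879774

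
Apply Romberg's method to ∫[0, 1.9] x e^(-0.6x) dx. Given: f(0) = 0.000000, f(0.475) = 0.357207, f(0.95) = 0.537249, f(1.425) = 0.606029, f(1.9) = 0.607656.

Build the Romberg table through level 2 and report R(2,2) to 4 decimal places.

R(0,0) (trapezoid, 1 panel, h=1.9000): 0.577273
R(1,0) (trapezoid, 2 panels, h=0.9500): 0.799023
R(2,0) (trapezoid, 4 panels, h=0.4750): 0.857049
R(1,1) = 0.799023 + (0.799023 − 0.577273)/3 = 0.872940
R(2,1) = 0.857049 + (0.857049 − 0.799023)/3 = 0.876391
R(2,2) = 0.876391 + (0.876391 − 0.872940)/15 = 0.876621

0.8766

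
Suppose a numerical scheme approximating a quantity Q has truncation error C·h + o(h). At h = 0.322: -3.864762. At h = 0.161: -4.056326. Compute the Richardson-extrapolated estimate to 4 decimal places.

-4.2479

Extrapolated value = (2·A(h/2) − A(h)) / (2 − 1)
= (2·(-4.056326) − (-3.864762)) / 1
= -4.247890 / 1 = -4.247890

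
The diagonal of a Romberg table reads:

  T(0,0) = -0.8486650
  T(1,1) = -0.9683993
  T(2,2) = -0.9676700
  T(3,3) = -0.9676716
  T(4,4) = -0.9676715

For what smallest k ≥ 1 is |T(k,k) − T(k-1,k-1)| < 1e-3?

k = 2

|T(1,1) − T(0,0)| = 0.1197343 ≥ 1e-3
|T(2,2) − T(1,1)| = 0.0007293 < 1e-3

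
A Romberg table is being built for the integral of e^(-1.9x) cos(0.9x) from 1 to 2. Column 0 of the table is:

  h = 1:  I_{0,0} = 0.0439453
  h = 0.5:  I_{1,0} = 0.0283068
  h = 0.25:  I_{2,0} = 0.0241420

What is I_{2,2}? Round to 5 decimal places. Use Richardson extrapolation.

Richardson extrapolation on the trapezoidal column (denominator 4−1=3):
I_{1,1} = (4·0.0283068 − 0.0439453) / 3 = 0.0230940
I_{2,1} = (4·0.0241420 − 0.0283068) / 3 = 0.0227537
I_{2,2} = 0.0227537 + (0.0227537 − 0.0230940)/15 = 0.0227310

0.02273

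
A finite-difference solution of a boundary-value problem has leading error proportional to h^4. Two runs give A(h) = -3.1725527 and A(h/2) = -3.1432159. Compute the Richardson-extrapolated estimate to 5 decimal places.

-3.14126

Extrapolated value = (16·A(h/2) − A(h)) / (16 − 1)
= (16·(-3.1432159) − (-3.1725527)) / 15
= -47.1189017 / 15 = -3.1412601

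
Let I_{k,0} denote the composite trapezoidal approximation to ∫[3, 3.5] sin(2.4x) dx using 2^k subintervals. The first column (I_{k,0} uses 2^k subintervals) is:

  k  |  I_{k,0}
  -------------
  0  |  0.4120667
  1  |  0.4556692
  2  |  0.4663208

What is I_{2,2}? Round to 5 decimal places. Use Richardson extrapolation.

Richardson extrapolation on the trapezoidal column (denominator 4−1=3):
I_{1,1} = 0.4556692 + (0.4556692 − 0.4120667)/3 = 0.4702034
I_{2,1} = (4·0.4663208 − 0.4556692) / 3 = 0.4698713
I_{2,2} = 0.4698713 + (0.4698713 − 0.4702034)/15 = 0.4698492

0.46985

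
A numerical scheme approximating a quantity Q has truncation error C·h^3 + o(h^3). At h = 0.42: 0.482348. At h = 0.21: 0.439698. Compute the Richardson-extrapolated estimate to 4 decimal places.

0.4336

Extrapolated value = (8·A(h/2) − A(h)) / (8 − 1)
= (8·0.439698 − 0.482348) / 7
= 3.035236 / 7 = 0.433605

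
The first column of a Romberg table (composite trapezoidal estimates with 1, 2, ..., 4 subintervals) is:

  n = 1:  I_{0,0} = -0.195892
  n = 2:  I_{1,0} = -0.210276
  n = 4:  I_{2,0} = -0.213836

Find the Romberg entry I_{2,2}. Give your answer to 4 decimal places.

I_{1,1} = (4·(-0.210276) − (-0.195892)) / 3 = -0.215071
I_{2,1} = -0.213836 + (-0.213836 − (-0.210276))/3 = -0.215023
I_{2,2} = (16·(-0.215023) − (-0.215071)) / 15 = -0.215020

-0.2150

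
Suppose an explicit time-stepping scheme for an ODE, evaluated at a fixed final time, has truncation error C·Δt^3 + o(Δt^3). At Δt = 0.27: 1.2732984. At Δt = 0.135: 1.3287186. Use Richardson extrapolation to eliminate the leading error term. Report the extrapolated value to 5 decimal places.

The leading error scales as Δt^3; refining by a factor of 2 reduces it by 2^3 = 8.
Extrapolated value = (8·A(Δt/2) − A(Δt)) / (8 − 1)
= (8·1.3287186 − 1.2732984) / 7
= 9.3564504 / 7 = 1.3366358

1.33664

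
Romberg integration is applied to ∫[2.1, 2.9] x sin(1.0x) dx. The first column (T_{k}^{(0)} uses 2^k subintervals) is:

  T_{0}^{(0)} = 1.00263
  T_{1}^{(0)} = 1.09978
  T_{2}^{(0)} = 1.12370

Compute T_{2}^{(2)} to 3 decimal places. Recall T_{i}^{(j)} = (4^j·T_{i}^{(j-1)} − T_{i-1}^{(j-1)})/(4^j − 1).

Richardson extrapolation on the trapezoidal column (denominator 4−1=3):
T_{1}^{(1)} = 1.09978 + (1.09978 − 1.00263)/3 = 1.13216
T_{2}^{(1)} = 1.12370 + (1.12370 − 1.09978)/3 = 1.13167
T_{2}^{(2)} = 1.13167 + (1.13167 − 1.13216)/15 = 1.13164
(Column j=1 coincides with Simpson's rule on the same nodes.)

1.132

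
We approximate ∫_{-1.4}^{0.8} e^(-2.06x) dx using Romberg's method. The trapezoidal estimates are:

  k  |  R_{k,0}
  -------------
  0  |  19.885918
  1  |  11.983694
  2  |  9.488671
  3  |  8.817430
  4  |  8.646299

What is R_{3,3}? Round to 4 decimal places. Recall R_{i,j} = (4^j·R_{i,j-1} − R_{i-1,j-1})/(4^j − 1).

R_{1,1} = 11.983694 + (11.983694 − 19.885918)/3 = 9.349619
R_{2,1} = 9.488671 + (9.488671 − 11.983694)/3 = 8.656997
R_{3,1} = (4·8.817430 − 9.488671) / 3 = 8.593683
R_{2,2} = (16·8.656997 − 9.349619) / 15 = 8.610822
R_{3,2} = (16·8.593683 − 8.656997) / 15 = 8.589462
R_{3,3} = (64·8.589462 − 8.610822) / 63 = 8.589123
(Column j=1 coincides with Simpson's rule on the same nodes.)

8.5891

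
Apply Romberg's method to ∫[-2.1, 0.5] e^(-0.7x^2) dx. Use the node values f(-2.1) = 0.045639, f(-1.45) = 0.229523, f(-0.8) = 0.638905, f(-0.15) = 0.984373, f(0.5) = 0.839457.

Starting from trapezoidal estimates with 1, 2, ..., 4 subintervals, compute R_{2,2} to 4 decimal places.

1.5227

R_{0,0} (trapezoid, 1 panel, h=2.6000): 1.150625
R_{1,0} (trapezoid, 2 panels, h=1.3000): 1.405889
R_{2,0} (trapezoid, 4 panels, h=0.6500): 1.491977
R_{1,1} = 1.405889 + (1.405889 − 1.150625)/3 = 1.490977
R_{2,1} = 1.491977 + (1.491977 − 1.405889)/3 = 1.520673
R_{2,2} = 1.520673 + (1.520673 − 1.490977)/15 = 1.522653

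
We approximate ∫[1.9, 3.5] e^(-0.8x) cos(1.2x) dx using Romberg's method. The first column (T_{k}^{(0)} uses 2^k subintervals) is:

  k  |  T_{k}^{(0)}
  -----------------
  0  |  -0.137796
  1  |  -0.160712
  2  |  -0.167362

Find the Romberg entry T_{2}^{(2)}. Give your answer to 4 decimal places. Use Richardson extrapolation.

-0.1697

Richardson extrapolation on the trapezoidal column (denominator 4−1=3):
T_{1}^{(1)} = -0.160712 + (-0.160712 − (-0.137796))/3 = -0.168351
T_{2}^{(1)} = -0.167362 + (-0.167362 − (-0.160712))/3 = -0.169579
T_{2}^{(2)} = (16·(-0.169579) − (-0.168351)) / 15 = -0.169661
(Column j=1 coincides with Simpson's rule on the same nodes.)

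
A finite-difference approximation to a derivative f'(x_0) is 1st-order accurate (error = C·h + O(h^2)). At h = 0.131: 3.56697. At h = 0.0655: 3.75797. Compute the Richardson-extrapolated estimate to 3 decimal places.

3.949

The leading error scales as h; refining by a factor of 2 reduces it by 2^1 = 2.
Extrapolated value = (2·A(h/2) − A(h)) / (2 − 1)
= (2·3.75797 − 3.56697) / 1
= 3.94897 / 1 = 3.94897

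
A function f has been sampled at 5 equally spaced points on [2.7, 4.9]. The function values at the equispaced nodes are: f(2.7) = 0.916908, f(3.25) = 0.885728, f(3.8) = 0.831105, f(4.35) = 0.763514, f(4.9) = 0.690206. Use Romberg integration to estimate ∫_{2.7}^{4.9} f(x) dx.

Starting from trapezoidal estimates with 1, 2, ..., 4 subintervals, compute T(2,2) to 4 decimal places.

1.8089

T(0,0) (trapezoid, 1 panel, h=2.2000): 1.767825
T(1,0) (trapezoid, 2 panels, h=1.1000): 1.798128
T(2,0) (trapezoid, 4 panels, h=0.5500): 1.806147
T(1,1) = 1.798128 + (1.798128 − 1.767825)/3 = 1.808229
T(2,1) = 1.806147 + (1.806147 − 1.798128)/3 = 1.808820
T(2,2) = 1.808820 + (1.808820 − 1.808229)/15 = 1.808859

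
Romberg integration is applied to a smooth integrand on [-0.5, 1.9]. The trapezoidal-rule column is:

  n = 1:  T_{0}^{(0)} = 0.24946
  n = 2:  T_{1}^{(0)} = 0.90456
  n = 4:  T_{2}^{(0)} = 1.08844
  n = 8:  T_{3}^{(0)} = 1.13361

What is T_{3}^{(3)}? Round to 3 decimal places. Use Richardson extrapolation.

Richardson extrapolation on the trapezoidal column (denominator 4−1=3):
T_{1}^{(1)} = 0.90456 + (0.90456 − 0.24946)/3 = 1.12293
T_{2}^{(1)} = (4·1.08844 − 0.90456) / 3 = 1.14973
T_{3}^{(1)} = 1.13361 + (1.13361 − 1.08844)/3 = 1.14867
T_{2}^{(2)} = (16·1.14973 − 1.12293) / 15 = 1.15152
T_{3}^{(2)} = 1.14867 + (1.14867 − 1.14973)/15 = 1.14860
T_{3}^{(3)} = 1.14860 + (1.14860 − 1.15152)/63 = 1.14855

1.149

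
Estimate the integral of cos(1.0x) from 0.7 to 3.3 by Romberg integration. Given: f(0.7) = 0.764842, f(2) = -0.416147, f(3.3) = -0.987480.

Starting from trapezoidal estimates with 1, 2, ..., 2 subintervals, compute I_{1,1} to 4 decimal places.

I_{0,0} (trapezoid, 1 panel, h=2.6000): -0.289429
I_{1,0} (trapezoid, 2 panels, h=1.3000): -0.685706
I_{1,1} = -0.685706 + (-0.685706 − (-0.289429))/3 = -0.817798

-0.8178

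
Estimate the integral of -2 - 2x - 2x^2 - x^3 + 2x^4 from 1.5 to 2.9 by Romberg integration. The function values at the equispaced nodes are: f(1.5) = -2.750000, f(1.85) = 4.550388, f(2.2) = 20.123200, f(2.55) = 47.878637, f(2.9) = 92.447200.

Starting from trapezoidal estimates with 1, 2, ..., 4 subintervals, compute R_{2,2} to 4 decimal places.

39.6214

R_{0,0} (trapezoid, 1 panel, h=1.4000): 62.788040
R_{1,0} (trapezoid, 2 panels, h=0.7000): 45.480260
R_{2,0} (trapezoid, 4 panels, h=0.3500): 41.090289
R_{1,1} = 45.480260 + (45.480260 − 62.788040)/3 = 39.711000
R_{2,1} = 41.090289 + (41.090289 − 45.480260)/3 = 39.626965
R_{2,2} = 39.626965 + (39.626965 − 39.711000)/15 = 39.621363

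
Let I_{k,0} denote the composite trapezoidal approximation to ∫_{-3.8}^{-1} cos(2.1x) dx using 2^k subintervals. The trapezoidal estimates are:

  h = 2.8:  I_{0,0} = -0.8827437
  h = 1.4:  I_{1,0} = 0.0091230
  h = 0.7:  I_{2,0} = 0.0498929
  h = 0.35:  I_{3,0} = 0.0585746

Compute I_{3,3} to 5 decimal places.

Richardson extrapolation on the trapezoidal column (denominator 4−1=3):
I_{1,1} = 0.0091230 + (0.0091230 − (-0.8827437))/3 = 0.3064119
I_{2,1} = (4·0.0498929 − 0.0091230) / 3 = 0.0634829
I_{3,1} = 0.0585746 + (0.0585746 − 0.0498929)/3 = 0.0614685
I_{2,2} = (16·0.0634829 − 0.3064119) / 15 = 0.0472876
I_{3,2} = 0.0614685 + (0.0614685 − 0.0634829)/15 = 0.0613342
I_{3,3} = 0.0613342 + (0.0613342 − 0.0472876)/63 = 0.0615572

0.06156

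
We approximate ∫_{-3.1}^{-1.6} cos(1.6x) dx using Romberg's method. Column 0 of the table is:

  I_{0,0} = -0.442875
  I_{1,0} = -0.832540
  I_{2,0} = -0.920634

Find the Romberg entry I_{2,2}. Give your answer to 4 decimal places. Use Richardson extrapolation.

-0.9492

I_{1,1} = -0.832540 + (-0.832540 − (-0.442875))/3 = -0.962428
I_{2,1} = (4·(-0.920634) − (-0.832540)) / 3 = -0.949999
I_{2,2} = (16·(-0.949999) − (-0.962428)) / 15 = -0.949170
(Column j=1 coincides with Simpson's rule on the same nodes.)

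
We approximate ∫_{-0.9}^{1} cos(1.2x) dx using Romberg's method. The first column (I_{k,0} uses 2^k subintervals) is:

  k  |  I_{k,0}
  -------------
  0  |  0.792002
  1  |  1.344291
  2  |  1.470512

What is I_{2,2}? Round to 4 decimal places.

1.5115

I_{1,1} = 1.344291 + (1.344291 − 0.792002)/3 = 1.528387
I_{2,1} = (4·1.470512 − 1.344291) / 3 = 1.512586
I_{2,2} = (16·1.512586 − 1.528387) / 15 = 1.511533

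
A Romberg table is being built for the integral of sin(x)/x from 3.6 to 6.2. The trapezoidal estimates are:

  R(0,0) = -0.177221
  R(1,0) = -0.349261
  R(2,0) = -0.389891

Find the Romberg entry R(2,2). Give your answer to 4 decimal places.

-0.4032

Richardson extrapolation on the trapezoidal column (denominator 4−1=3):
R(1,1) = (4·(-0.349261) − (-0.177221)) / 3 = -0.406608
R(2,1) = (4·(-0.389891) − (-0.349261)) / 3 = -0.403434
R(2,2) = -0.403434 + (-0.403434 − (-0.406608))/15 = -0.403222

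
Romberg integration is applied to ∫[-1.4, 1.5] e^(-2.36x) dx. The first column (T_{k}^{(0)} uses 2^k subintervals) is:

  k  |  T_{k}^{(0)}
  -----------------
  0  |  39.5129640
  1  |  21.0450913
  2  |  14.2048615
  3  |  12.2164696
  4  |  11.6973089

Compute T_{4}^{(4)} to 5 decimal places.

Richardson extrapolation on the trapezoidal column (denominator 4−1=3):
T_{1}^{(1)} = 21.0450913 + (21.0450913 − 39.5129640)/3 = 14.8891337
T_{2}^{(1)} = 14.2048615 + (14.2048615 − 21.0450913)/3 = 11.9247849
T_{3}^{(1)} = (4·12.2164696 − 14.2048615) / 3 = 11.5536723
T_{4}^{(1)} = 11.6973089 + (11.6973089 − 12.2164696)/3 = 11.5242553
T_{2}^{(2)} = 11.9247849 + (11.9247849 − 14.8891337)/15 = 11.7271616
T_{3}^{(2)} = 11.5536723 + (11.5536723 − 11.9247849)/15 = 11.5289315
T_{4}^{(2)} = 11.5242553 + (11.5242553 − 11.5536723)/15 = 11.5222942
T_{3}^{(3)} = 11.5289315 + (11.5289315 − 11.7271616)/63 = 11.5257850
T_{4}^{(3)} = 11.5222942 + (11.5222942 − 11.5289315)/63 = 11.5221888
T_{4}^{(4)} = (256·11.5221888 − 11.5257850) / 255 = 11.5221747

11.52217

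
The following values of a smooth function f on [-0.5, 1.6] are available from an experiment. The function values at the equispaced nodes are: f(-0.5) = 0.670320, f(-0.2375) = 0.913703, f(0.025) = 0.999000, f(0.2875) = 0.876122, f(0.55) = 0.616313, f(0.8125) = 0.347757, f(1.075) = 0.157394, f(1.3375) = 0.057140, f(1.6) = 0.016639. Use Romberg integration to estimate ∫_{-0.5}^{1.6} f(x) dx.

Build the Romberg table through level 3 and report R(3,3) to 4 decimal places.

1.1379

R(0,0) (trapezoid, 1 panel, h=2.1000): 0.721307
R(1,0) (trapezoid, 2 panels, h=1.0500): 1.007782
R(2,0) (trapezoid, 4 panels, h=0.5250): 1.110998
R(3,0) (trapezoid, 8 panels, h=0.2625): 1.131613
R(1,1) = 1.007782 + (1.007782 − 0.721307)/3 = 1.103274
R(2,1) = 1.110998 + (1.110998 − 1.007782)/3 = 1.145403
R(3,1) = 1.131613 + (1.131613 − 1.110998)/3 = 1.138485
R(2,2) = 1.145403 + (1.145403 − 1.103274)/15 = 1.148212
R(3,2) = 1.138485 + (1.138485 − 1.145403)/15 = 1.138024
R(3,3) = 1.138024 + (1.138024 − 1.148212)/63 = 1.137862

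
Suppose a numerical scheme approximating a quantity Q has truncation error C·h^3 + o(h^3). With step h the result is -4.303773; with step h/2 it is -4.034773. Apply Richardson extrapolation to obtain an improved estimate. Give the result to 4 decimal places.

-3.9963

Extrapolated value = (8·A(h/2) − A(h)) / (8 − 1)
= (8·(-4.034773) − (-4.303773)) / 7
= -27.974411 / 7 = -3.996344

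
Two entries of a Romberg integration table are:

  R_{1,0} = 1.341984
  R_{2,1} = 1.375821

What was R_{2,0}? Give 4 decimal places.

From R_{2,1} = (4·R_{2,0} − R_{1,0})/3, solve for R_{2,0}:
4·R_{2,0} = 3·1.375821 + 1.341984 = 5.469447
R_{2,0} = 1.367362

1.3674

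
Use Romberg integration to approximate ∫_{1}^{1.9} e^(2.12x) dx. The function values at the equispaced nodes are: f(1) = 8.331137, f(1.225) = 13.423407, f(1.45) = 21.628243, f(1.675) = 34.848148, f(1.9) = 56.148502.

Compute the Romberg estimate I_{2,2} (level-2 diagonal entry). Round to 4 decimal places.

I_{0,0} (trapezoid, 1 panel, h=0.9000): 29.015838
I_{1,0} (trapezoid, 2 panels, h=0.4500): 24.240628
I_{2,0} (trapezoid, 4 panels, h=0.2250): 22.981414
I_{1,1} = 24.240628 + (24.240628 − 29.015838)/3 = 22.648891
I_{2,1} = 22.981414 + (22.981414 − 24.240628)/3 = 22.561676
I_{2,2} = 22.561676 + (22.561676 − 22.648891)/15 = 22.555862

22.5559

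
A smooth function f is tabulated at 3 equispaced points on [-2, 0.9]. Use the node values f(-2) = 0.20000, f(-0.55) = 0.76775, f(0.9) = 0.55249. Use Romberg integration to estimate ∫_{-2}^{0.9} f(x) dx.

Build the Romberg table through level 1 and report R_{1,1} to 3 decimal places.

R_{0,0} (trapezoid, 1 panel, h=2.9000): 1.09111
R_{1,0} (trapezoid, 2 panels, h=1.4500): 1.65879
R_{1,1} = 1.65879 + (1.65879 − 1.09111)/3 = 1.84802

1.848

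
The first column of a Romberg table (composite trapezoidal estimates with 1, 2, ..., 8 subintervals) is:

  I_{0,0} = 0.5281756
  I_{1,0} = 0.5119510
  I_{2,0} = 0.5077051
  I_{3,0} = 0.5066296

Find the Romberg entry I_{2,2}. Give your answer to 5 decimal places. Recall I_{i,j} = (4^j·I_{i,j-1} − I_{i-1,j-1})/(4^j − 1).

Richardson extrapolation on the trapezoidal column (denominator 4−1=3):
I_{1,1} = (4·0.5119510 − 0.5281756) / 3 = 0.5065428
I_{2,1} = (4·0.5077051 − 0.5119510) / 3 = 0.5062898
I_{2,2} = (16·0.5062898 − 0.5065428) / 15 = 0.5062729

0.50627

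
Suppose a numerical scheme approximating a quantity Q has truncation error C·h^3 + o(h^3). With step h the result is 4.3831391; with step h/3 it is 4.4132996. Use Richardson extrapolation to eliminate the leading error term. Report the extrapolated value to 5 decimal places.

4.41446

The leading error scales as h^3; refining by a factor of 3 reduces it by 3^3 = 27.
Extrapolated value = (27·A(h/3) − A(h)) / (27 − 1)
= (27·4.4132996 − 4.3831391) / 26
= 114.7759501 / 26 = 4.4144596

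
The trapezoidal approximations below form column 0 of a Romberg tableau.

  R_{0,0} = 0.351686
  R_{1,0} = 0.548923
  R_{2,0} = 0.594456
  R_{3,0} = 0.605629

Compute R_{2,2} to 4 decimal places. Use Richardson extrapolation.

0.6093

Richardson extrapolation on the trapezoidal column (denominator 4−1=3):
R_{1,1} = (4·0.548923 − 0.351686) / 3 = 0.614669
R_{2,1} = 0.594456 + (0.594456 − 0.548923)/3 = 0.609634
R_{2,2} = (16·0.609634 − 0.614669) / 15 = 0.609298
(Column j=1 coincides with Simpson's rule on the same nodes.)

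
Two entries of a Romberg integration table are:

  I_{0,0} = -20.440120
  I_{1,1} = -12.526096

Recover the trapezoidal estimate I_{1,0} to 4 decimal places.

-14.5046

From I_{1,1} = (4·I_{1,0} − I_{0,0})/3, solve for I_{1,0}:
4·I_{1,0} = 3·(-12.526096) + (-20.440120) = -58.018408
I_{1,0} = -14.504602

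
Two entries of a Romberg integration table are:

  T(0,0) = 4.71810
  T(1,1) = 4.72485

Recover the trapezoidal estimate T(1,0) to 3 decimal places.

4.723

From T(1,1) = (4·T(1,0) − T(0,0))/3, solve for T(1,0):
4·T(1,0) = 3·4.72485 + 4.71810 = 18.89265
T(1,0) = 4.72316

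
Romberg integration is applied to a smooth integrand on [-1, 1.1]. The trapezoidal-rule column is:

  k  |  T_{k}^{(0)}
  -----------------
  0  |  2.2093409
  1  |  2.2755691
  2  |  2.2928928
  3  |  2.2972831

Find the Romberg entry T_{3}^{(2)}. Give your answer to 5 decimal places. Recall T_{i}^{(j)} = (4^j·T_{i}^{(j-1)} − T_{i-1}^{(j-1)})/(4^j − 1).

2.29875

T_{2}^{(1)} = 2.2928928 + (2.2928928 − 2.2755691)/3 = 2.2986674
T_{3}^{(1)} = 2.2972831 + (2.2972831 − 2.2928928)/3 = 2.2987465
T_{3}^{(2)} = 2.2987465 + (2.2987465 − 2.2986674)/15 = 2.2987518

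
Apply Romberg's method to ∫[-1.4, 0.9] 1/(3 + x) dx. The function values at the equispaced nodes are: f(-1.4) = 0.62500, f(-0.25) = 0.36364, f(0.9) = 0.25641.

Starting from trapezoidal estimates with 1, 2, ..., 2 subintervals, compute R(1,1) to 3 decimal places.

0.895

R(0,0) (trapezoid, 1 panel, h=2.3000): 1.01362
R(1,0) (trapezoid, 2 panels, h=1.1500): 0.92500
R(1,1) = 0.92500 + (0.92500 − 1.01362)/3 = 0.89546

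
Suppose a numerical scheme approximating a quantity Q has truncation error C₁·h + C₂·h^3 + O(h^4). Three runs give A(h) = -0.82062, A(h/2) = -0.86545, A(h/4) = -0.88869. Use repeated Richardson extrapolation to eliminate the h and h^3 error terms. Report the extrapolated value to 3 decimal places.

First eliminate the h term (factor 2^1 = 2):
  B₁ = (2·(-0.86545) − (-0.82062))/1 = -0.91028
  B₂ = (2·(-0.88869) − (-0.86545))/1 = -0.91193
Then eliminate the h^3 term (factor 2^3 = 8):
  (8·(-0.91193) − (-0.91028))/7 = -0.91217

-0.912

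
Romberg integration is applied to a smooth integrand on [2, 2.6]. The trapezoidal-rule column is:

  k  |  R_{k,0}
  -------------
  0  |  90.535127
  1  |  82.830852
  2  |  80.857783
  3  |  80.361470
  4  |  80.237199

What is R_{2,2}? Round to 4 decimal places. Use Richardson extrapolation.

Richardson extrapolation on the trapezoidal column (denominator 4−1=3):
R_{1,1} = (4·82.830852 − 90.535127) / 3 = 80.262760
R_{2,1} = 80.857783 + (80.857783 − 82.830852)/3 = 80.200093
R_{2,2} = (16·80.200093 − 80.262760) / 15 = 80.195915
(Column j=1 coincides with Simpson's rule on the same nodes.)

80.1959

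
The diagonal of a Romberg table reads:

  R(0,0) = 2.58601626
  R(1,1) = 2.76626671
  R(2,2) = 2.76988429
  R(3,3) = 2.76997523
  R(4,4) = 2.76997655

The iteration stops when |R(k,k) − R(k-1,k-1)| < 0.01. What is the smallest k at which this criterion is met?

k = 2

|R(1,1) − R(0,0)| = 0.18025045 ≥ 0.01
|R(2,2) − R(1,1)| = 0.00361758 < 0.01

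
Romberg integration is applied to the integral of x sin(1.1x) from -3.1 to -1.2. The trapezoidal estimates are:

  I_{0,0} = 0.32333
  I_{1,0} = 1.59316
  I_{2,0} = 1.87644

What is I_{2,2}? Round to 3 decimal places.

Richardson extrapolation on the trapezoidal column (denominator 4−1=3):
I_{1,1} = (4·1.59316 − 0.32333) / 3 = 2.01644
I_{2,1} = (4·1.87644 − 1.59316) / 3 = 1.97087
I_{2,2} = (16·1.97087 − 2.01644) / 15 = 1.96783

1.968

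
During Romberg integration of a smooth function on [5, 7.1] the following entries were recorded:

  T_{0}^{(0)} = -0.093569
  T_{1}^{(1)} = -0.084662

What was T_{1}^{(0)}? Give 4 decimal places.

-0.0869

From T_{1}^{(1)} = (4·T_{1}^{(0)} − T_{0}^{(0)})/3, solve for T_{1}^{(0)}:
4·T_{1}^{(0)} = 3·(-0.084662) + (-0.093569) = -0.347555
T_{1}^{(0)} = -0.086889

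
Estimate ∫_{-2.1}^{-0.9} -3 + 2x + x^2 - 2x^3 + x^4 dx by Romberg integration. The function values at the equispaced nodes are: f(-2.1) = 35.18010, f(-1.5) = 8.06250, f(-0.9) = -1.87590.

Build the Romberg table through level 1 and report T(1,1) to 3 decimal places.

T(0,0) (trapezoid, 1 panel, h=1.2000): 19.98252
T(1,0) (trapezoid, 2 panels, h=0.6000): 14.82876
T(1,1) = 14.82876 + (14.82876 − 19.98252)/3 = 13.11084

13.111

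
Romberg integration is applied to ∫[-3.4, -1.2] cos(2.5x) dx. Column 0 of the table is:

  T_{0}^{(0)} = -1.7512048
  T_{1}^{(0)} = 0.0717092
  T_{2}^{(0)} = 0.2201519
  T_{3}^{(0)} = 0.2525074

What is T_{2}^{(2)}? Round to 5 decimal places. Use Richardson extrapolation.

T_{1}^{(1)} = (4·0.0717092 − (-1.7512048)) / 3 = 0.6793472
T_{2}^{(1)} = (4·0.2201519 − 0.0717092) / 3 = 0.2696328
T_{2}^{(2)} = (16·0.2696328 − 0.6793472) / 15 = 0.2423185

0.24232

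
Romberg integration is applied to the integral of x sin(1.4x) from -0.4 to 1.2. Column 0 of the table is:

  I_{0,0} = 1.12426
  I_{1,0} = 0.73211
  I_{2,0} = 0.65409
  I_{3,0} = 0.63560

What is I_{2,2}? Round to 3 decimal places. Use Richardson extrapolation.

I_{1,1} = 0.73211 + (0.73211 − 1.12426)/3 = 0.60139
I_{2,1} = 0.65409 + (0.65409 − 0.73211)/3 = 0.62808
I_{2,2} = (16·0.62808 − 0.60139) / 15 = 0.62986
(Column j=1 coincides with Simpson's rule on the same nodes.)

0.630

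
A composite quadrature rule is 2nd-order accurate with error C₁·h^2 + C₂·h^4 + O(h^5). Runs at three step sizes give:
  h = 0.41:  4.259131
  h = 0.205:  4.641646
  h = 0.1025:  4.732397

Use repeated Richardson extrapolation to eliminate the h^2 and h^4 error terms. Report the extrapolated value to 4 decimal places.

4.7622

First eliminate the h^2 term (factor 2^2 = 4):
  B₁ = (4·4.641646 − 4.259131)/3 = 4.769151
  B₂ = (4·4.732397 − 4.641646)/3 = 4.762647
Then eliminate the h^4 term (factor 2^4 = 16):
  (16·4.762647 − 4.769151)/15 = 4.762213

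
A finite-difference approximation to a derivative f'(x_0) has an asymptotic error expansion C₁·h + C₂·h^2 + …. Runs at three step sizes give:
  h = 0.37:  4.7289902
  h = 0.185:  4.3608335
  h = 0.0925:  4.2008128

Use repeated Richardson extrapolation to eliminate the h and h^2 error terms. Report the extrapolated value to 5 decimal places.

4.05683

First eliminate the h term (factor 2^1 = 2):
  B₁ = (2·4.3608335 − 4.7289902)/1 = 3.9926768
  B₂ = (2·4.2008128 − 4.3608335)/1 = 4.0407921
Then eliminate the h^2 term (factor 2^2 = 4):
  (4·4.0407921 − 3.9926768)/3 = 4.0568305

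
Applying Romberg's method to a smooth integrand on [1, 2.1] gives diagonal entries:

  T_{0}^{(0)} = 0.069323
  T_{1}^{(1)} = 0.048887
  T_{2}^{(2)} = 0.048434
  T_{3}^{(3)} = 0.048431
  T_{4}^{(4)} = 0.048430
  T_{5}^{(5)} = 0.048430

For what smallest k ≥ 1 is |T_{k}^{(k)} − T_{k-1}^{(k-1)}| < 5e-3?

|T_{1}^{(1)} − T_{0}^{(0)}| = 0.020436 ≥ 5e-3
|T_{2}^{(2)} − T_{1}^{(1)}| = 0.000453 < 5e-3

k = 2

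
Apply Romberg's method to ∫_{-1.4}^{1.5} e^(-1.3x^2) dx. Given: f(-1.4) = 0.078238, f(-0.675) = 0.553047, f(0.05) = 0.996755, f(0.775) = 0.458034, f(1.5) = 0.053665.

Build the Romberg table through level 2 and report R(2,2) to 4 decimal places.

R(0,0) (trapezoid, 1 panel, h=2.9000): 0.191259
R(1,0) (trapezoid, 2 panels, h=1.4500): 1.540924
R(2,0) (trapezoid, 4 panels, h=0.7250): 1.503496
R(1,1) = 1.540924 + (1.540924 − 0.191259)/3 = 1.990812
R(2,1) = 1.503496 + (1.503496 − 1.540924)/3 = 1.491020
R(2,2) = 1.491020 + (1.491020 − 1.990812)/15 = 1.457701

1.4577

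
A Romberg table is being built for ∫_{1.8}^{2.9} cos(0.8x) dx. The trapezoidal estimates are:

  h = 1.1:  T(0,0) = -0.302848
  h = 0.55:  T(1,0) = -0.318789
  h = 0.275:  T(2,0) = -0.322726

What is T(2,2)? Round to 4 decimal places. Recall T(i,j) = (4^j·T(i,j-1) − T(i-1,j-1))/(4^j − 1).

-0.3240

T(1,1) = (4·(-0.318789) − (-0.302848)) / 3 = -0.324103
T(2,1) = (4·(-0.322726) − (-0.318789)) / 3 = -0.324038
T(2,2) = (16·(-0.324038) − (-0.324103)) / 15 = -0.324034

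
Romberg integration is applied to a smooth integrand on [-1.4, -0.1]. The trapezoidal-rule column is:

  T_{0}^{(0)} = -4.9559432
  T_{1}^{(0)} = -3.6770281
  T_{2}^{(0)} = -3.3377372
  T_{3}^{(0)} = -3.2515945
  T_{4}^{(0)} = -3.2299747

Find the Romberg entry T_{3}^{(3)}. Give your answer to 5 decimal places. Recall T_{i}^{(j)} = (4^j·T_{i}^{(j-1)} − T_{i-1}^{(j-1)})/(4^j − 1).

Richardson extrapolation on the trapezoidal column (denominator 4−1=3):
T_{1}^{(1)} = -3.6770281 + (-3.6770281 − (-4.9559432))/3 = -3.2507231
T_{2}^{(1)} = -3.3377372 + (-3.3377372 − (-3.6770281))/3 = -3.2246402
T_{3}^{(1)} = -3.2515945 + (-3.2515945 − (-3.3377372))/3 = -3.2228803
T_{2}^{(2)} = -3.2246402 + (-3.2246402 − (-3.2507231))/15 = -3.2229013
T_{3}^{(2)} = (16·(-3.2228803) − (-3.2246402)) / 15 = -3.2227630
T_{3}^{(3)} = (64·(-3.2227630) − (-3.2229013)) / 63 = -3.2227608

-3.22276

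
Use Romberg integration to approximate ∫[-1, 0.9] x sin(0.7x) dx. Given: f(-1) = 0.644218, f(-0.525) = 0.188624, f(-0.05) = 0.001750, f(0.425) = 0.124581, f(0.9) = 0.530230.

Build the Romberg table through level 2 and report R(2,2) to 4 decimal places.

0.3856

R(0,0) (trapezoid, 1 panel, h=1.9000): 1.115726
R(1,0) (trapezoid, 2 panels, h=0.9500): 0.559525
R(2,0) (trapezoid, 4 panels, h=0.4750): 0.428535
R(1,1) = 0.559525 + (0.559525 − 1.115726)/3 = 0.374125
R(2,1) = 0.428535 + (0.428535 − 0.559525)/3 = 0.384872
R(2,2) = 0.384872 + (0.384872 − 0.374125)/15 = 0.385588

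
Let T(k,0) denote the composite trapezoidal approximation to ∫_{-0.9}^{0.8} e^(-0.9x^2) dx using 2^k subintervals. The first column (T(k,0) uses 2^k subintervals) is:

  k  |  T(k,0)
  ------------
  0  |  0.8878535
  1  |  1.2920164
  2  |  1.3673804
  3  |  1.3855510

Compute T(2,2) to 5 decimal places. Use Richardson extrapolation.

1.39022

T(1,1) = 1.2920164 + (1.2920164 − 0.8878535)/3 = 1.4267374
T(2,1) = 1.3673804 + (1.3673804 − 1.2920164)/3 = 1.3925017
T(2,2) = (16·1.3925017 − 1.4267374) / 15 = 1.3902193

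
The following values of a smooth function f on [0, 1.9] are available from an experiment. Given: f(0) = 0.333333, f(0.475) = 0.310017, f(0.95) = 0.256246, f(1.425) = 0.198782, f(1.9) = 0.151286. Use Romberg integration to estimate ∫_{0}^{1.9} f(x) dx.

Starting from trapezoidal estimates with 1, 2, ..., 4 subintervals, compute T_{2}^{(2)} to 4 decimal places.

T_{0}^{(0)} (trapezoid, 1 panel, h=1.9000): 0.460388
T_{1}^{(0)} (trapezoid, 2 panels, h=0.9500): 0.473628
T_{2}^{(0)} (trapezoid, 4 panels, h=0.4750): 0.478493
T_{1}^{(1)} = 0.473628 + (0.473628 − 0.460388)/3 = 0.478041
T_{2}^{(1)} = 0.478493 + (0.478493 − 0.473628)/3 = 0.480115
T_{2}^{(2)} = 0.480115 + (0.480115 − 0.478041)/15 = 0.480253

0.4803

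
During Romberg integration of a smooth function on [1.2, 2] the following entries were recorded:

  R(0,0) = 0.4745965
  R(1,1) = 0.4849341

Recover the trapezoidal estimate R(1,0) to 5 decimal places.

0.48235

From R(1,1) = (4·R(1,0) − R(0,0))/3, solve for R(1,0):
4·R(1,0) = 3·0.4849341 + 0.4745965 = 1.9293988
R(1,0) = 0.4823497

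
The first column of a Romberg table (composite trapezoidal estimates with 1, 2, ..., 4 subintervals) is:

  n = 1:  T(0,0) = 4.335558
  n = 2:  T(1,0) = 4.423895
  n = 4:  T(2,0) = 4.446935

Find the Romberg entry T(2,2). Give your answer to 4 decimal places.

4.4547

Richardson extrapolation on the trapezoidal column (denominator 4−1=3):
T(1,1) = 4.423895 + (4.423895 − 4.335558)/3 = 4.453341
T(2,1) = (4·4.446935 − 4.423895) / 3 = 4.454615
T(2,2) = (16·4.454615 − 4.453341) / 15 = 4.454700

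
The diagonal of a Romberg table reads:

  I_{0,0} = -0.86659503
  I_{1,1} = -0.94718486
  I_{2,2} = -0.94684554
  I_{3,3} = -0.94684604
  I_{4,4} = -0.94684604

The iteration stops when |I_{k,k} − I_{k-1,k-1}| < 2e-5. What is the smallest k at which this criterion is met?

k = 3

|I_{1,1} − I_{0,0}| = 0.08058983 ≥ 2e-5
|I_{2,2} − I_{1,1}| = 0.00033932 ≥ 2e-5
|I_{3,3} − I_{2,2}| = 0.00000050 < 2e-5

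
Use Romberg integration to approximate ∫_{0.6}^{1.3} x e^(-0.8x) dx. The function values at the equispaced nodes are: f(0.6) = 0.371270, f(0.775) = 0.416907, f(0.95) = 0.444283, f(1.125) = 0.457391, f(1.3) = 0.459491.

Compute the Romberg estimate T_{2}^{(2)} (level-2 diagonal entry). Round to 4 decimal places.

0.3043

T_{0}^{(0)} (trapezoid, 1 panel, h=0.7000): 0.290766
T_{1}^{(0)} (trapezoid, 2 panels, h=0.3500): 0.300882
T_{2}^{(0)} (trapezoid, 4 panels, h=0.1750): 0.303443
T_{1}^{(1)} = 0.300882 + (0.300882 − 0.290766)/3 = 0.304254
T_{2}^{(1)} = 0.303443 + (0.303443 − 0.300882)/3 = 0.304297
T_{2}^{(2)} = 0.304297 + (0.304297 − 0.304254)/15 = 0.304300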